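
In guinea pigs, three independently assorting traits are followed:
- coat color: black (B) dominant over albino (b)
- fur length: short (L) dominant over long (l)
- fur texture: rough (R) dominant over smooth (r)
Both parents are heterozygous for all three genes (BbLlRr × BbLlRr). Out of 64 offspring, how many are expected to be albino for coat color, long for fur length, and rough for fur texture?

Trihybrid cross: BbLlRr × BbLlRr
Each trait segregates independently with a 3:1 phenotypic ratio, so each gene contributes 3/4 (dominant) or 1/4 (recessive).
Target: albino (coat color), long (fur length), rough (fur texture)
Probability = product of independent per-trait probabilities
= 1/4 × 1/4 × 3/4 = 3/64
Expected count = 3/64 × 64 = 3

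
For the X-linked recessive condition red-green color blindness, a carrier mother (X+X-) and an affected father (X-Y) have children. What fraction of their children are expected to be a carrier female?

Cross: X+X- × X-Y
Offspring: 1 X+X-, 1 X+Y, 1 X-X-, 1 X-Y
Probability of a carrier female: 1/4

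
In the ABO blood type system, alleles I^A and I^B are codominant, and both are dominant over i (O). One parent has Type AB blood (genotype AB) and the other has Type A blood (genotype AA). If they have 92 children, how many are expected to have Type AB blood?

Cross: AB × AA
Possible offspring genotypes: 2 AA, 2 AB
Blood type counts: 2 Type A, 2 Type AB
Probability of Type AB: 2/4 = 1/2
Expected count = 1/2 × 92 = 46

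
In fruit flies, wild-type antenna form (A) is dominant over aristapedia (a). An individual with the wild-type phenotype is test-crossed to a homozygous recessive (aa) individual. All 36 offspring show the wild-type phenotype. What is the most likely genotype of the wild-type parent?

Test cross: ? × aa
All offspring are wild-type.
If the unknown parent were heterozygous (Aa), about half of 36 offspring would be aristapedia; none are. The unknown parent is most likely homozygous dominant (AA).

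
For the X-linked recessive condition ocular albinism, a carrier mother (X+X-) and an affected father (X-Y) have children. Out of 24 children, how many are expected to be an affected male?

Cross: X+X- × X-Y
Offspring: 1 X+X-, 1 X+Y, 1 X-X-, 1 X-Y
Probability of an affected male: 1/4
Expected count = 1/4 × 24 = 6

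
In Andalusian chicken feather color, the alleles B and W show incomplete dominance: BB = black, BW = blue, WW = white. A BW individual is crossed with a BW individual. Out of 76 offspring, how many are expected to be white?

Punnett square for BW × BW:
Offspring genotypes: 1 BB, 2 BW, 1 WW
Phenotype counts: 1 black, 2 blue, 1 white
white: 1 out of 4 → fraction 1/4
Expected count = 1/4 × 76 = 19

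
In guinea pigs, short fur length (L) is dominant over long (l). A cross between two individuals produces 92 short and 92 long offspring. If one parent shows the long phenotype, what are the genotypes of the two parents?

Observed offspring: 92 short, 92 long
The observed ratio simplifies to 1:1. One parent shows long, so its genotype must be ll. A 1:1 offspring split requires the other parent to be heterozygous (Ll).
Parent genotypes: ll × Ll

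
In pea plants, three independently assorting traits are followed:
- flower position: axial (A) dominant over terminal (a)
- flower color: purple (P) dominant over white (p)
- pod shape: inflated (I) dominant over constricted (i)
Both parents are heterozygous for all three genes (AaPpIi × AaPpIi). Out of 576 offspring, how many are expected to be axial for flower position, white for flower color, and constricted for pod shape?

Trihybrid cross: AaPpIi × AaPpIi
Each trait segregates independently with a 3:1 phenotypic ratio, so each gene contributes 3/4 (dominant) or 1/4 (recessive).
Target: axial (flower position), white (flower color), constricted (pod shape)
Probability = product of independent per-trait probabilities
= 3/4 × 1/4 × 1/4 = 3/64
Expected count = 3/64 × 576 = 27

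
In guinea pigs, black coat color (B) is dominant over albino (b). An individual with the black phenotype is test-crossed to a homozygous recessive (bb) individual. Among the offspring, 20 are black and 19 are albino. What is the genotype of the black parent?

Test cross: ? × bb
Offspring: 20 black, 19 albino — approximately 1:1.
A 1:1 ratio in a test cross indicates the unknown parent is heterozygous (Bb).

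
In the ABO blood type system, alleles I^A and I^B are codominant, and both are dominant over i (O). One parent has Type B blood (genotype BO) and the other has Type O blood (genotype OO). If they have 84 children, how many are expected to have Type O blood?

Cross: BO × OO
Possible offspring genotypes: 2 BO, 2 OO
Blood type counts: 2 Type B, 2 Type O
Probability of Type O: 2/4 = 1/2
Expected count = 1/2 × 84 = 42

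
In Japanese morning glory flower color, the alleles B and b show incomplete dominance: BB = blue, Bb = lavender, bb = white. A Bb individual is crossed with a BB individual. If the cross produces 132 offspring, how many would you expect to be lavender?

Punnett square for Bb × BB:
Offspring genotypes: 2 BB, 2 Bb
Phenotype counts: 2 blue, 2 lavender
lavender: 2 out of 4 → fraction 1/2
Expected count = 1/2 × 132 = 66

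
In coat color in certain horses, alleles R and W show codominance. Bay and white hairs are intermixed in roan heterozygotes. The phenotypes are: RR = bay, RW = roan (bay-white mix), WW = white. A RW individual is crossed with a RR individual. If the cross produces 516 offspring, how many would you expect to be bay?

Punnett square for RW × RR:
Offspring genotypes: 2 RR, 2 RW
Phenotype counts: 2 bay, 2 roan (bay-white mix)
bay: 2 out of 4 → fraction 1/2
Expected count = 1/2 × 516 = 258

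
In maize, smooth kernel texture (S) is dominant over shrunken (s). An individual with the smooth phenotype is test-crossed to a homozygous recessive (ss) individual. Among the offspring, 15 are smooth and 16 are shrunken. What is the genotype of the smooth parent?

Test cross: ? × ss
Offspring: 15 smooth, 16 shrunken — approximately 1:1.
A 1:1 ratio in a test cross indicates the unknown parent is heterozygous (Ss).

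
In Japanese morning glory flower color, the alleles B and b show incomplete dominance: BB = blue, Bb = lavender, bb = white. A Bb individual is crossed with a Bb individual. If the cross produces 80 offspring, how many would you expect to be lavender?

Punnett square for Bb × Bb:
Offspring genotypes: 1 BB, 2 Bb, 1 bb
Phenotype counts: 1 blue, 2 lavender, 1 white
lavender: 2 out of 4 → fraction 1/2
Expected count = 1/2 × 80 = 40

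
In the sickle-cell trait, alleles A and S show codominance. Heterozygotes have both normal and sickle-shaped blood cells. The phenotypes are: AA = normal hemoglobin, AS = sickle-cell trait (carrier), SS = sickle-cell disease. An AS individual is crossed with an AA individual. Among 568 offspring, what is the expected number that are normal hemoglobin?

Punnett square for AS × AA:
Offspring genotypes: 2 AA, 2 AS
Phenotype counts: 2 normal hemoglobin, 2 sickle-cell trait (carrier)
normal hemoglobin: 2 out of 4 → fraction 1/2
Expected count = 1/2 × 568 = 284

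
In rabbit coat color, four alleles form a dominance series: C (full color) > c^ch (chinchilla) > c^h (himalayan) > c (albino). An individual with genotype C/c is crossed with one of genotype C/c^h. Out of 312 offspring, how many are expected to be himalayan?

Cross: C/c × C/c^h
Allele dominance: C > c^ch > c^h > c
Offspring genotypes: 1 C/C, 1 C/c^h, 1 C/c, 1 c^h/c
Phenotype counts: 3 full color, 1 himalayan
himalayan: 1 out of 4 → fraction 1/4
Expected count = 1/4 × 312 = 78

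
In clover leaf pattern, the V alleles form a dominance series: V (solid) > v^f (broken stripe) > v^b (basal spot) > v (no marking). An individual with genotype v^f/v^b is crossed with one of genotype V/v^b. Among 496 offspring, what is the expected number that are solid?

Cross: v^f/v^b × V/v^b
Allele dominance: V > v^f > v^b > v
Offspring genotypes: 1 V/v^f, 1 v^f/v^b, 1 V/v^b, 1 v^b/v^b
Phenotype counts: 2 solid, 1 broken stripe, 1 basal spot
solid: 2 out of 4 → fraction 1/2
Expected count = 1/2 × 496 = 248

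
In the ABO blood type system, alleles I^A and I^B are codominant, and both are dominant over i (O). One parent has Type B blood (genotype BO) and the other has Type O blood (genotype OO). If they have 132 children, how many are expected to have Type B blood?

Cross: BO × OO
Possible offspring genotypes: 2 BO, 2 OO
Blood type counts: 2 Type B, 2 Type O
Probability of Type B: 2/4 = 1/2
Expected count = 1/2 × 132 = 66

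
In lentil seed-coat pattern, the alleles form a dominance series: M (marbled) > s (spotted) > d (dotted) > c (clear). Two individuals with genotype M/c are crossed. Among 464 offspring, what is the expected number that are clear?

Cross: M/c × M/c
Allele dominance: M > s > d > c
Offspring genotypes: 1 M/M, 2 M/c, 1 c/c
Phenotype counts: 3 marbled, 1 clear
clear: 1 out of 4 → fraction 1/4
Expected count = 1/4 × 464 = 116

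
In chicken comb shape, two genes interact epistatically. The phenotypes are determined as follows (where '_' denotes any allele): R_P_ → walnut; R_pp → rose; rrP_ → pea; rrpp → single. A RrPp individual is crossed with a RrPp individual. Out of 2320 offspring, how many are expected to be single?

Cross: RrPp × RrPp — consider each gene separately:
R gene: Rr × Rr → 1 RR, 2 Rr, 1 rr → 3 R_ : 1 rr (out of 4)
P gene: Pp × Pp → 1 PP, 2 Pp, 1 pp → 3 P_ : 1 pp (out of 4)
Genotype classes (out of 4 × 4 = 16): R_P_ = 3×3 = 9; R_pp = 3×1 = 3; rrP_ = 1×3 = 3; rrpp = 1×1 = 1
Apply the phenotype rules: R_P_ (9) → walnut; R_pp (3) → rose; rrP_ (3) → pea; rrpp (1) → single
Phenotype counts (out of 16): 9 walnut, 3 rose, 3 pea, 1 single
single: 1 out of 16 → fraction 1/16
Expected count = 1/16 × 2320 = 145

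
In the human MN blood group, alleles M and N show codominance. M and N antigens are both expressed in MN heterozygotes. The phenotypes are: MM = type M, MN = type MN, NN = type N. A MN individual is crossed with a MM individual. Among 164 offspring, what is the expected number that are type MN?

Punnett square for MN × MM:
Offspring genotypes: 2 MM, 2 MN
Phenotype counts: 2 type M, 2 type MN
type MN: 2 out of 4 → fraction 1/2
Expected count = 1/2 × 164 = 82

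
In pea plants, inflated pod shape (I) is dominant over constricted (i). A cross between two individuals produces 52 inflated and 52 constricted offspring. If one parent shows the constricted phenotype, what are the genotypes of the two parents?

Observed offspring: 52 inflated, 52 constricted
The observed ratio simplifies to 1:1. One parent shows constricted, so its genotype must be ii. A 1:1 offspring split requires the other parent to be heterozygous (Ii).
Parent genotypes: ii × Ii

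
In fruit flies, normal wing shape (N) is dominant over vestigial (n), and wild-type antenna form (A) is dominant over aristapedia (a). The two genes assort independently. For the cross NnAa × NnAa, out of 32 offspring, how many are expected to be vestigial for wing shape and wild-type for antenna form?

Dihybrid cross NnAa × NnAa — consider each gene separately:
wing shape: Nn × Nn → 1 NN, 2 Nn, 1 nn → 3 N_ : 1 nn (out of 4)
antenna form: Aa × Aa → 1 AA, 2 Aa, 1 aa → 3 A_ : 1 aa (out of 4)
Looking for: vestigial (nn) and wild-type (A_)
P(vestigial) = 1/4, P(wild-type) = 3/4
P(both) = 1/4 × 3/4 = 3/16
Expected count = 3/16 × 32 = 6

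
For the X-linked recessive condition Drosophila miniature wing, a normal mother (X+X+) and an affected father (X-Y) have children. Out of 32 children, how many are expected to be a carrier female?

Cross: X+X+ × X-Y
Offspring: 2 X+X-, 2 X+Y
Probability of a carrier female: 2/4 = 1/2
Expected count = 1/2 × 32 = 16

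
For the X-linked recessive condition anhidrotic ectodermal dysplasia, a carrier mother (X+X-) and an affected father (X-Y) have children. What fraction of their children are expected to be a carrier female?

Cross: X+X- × X-Y
Offspring: 1 X+X-, 1 X+Y, 1 X-X-, 1 X-Y
Probability of a carrier female: 1/4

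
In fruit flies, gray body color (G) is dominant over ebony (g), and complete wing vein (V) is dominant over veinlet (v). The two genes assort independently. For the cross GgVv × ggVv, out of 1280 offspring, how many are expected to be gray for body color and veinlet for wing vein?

Dihybrid cross GgVv × ggVv — consider each gene separately:
body color: Gg × gg → 2 Gg, 2 gg → 2 G_ : 2 gg (out of 4)
wing vein: Vv × Vv → 1 VV, 2 Vv, 1 vv → 3 V_ : 1 vv (out of 4)
Looking for: gray (G_) and veinlet (vv)
P(gray) = 2/4, P(veinlet) = 1/4
P(both) = 2/4 × 1/4 = 2/16 = 1/8
Expected count = 1/8 × 1280 = 160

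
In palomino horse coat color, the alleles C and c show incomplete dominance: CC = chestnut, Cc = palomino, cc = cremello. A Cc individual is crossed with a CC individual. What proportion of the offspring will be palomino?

Punnett square for Cc × CC:
Offspring genotypes: 2 CC, 2 Cc
Phenotype counts: 2 chestnut, 2 palomino
palomino: 2 out of 4
Probability: 2/4 = 1/2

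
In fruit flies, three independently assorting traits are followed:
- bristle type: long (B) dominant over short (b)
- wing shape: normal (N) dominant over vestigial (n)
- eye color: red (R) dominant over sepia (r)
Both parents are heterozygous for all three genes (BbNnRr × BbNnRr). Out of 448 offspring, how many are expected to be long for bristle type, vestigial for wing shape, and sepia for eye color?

Trihybrid cross: BbNnRr × BbNnRr
Each trait segregates independently with a 3:1 phenotypic ratio, so each gene contributes 3/4 (dominant) or 1/4 (recessive).
Target: long (bristle type), vestigial (wing shape), sepia (eye color)
Probability = product of independent per-trait probabilities
= 3/4 × 1/4 × 1/4 = 3/64
Expected count = 3/64 × 448 = 21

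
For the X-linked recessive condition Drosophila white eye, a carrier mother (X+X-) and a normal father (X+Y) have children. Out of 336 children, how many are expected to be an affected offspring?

Cross: X+X- × X+Y
Offspring: 1 X+X+, 1 X+Y, 1 X+X-, 1 X-Y
Probability of an affected offspring: 1/4
Expected count = 1/4 × 336 = 84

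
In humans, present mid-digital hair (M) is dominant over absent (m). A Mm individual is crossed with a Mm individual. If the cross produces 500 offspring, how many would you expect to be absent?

Punnett square for Mm × Mm:
Offspring genotypes: 1 MM, 2 Mm, 1 mm
present: 3, absent: 1
absent: 1 out of 4 → fraction 1/4
Expected count = 1/4 × 500 = 125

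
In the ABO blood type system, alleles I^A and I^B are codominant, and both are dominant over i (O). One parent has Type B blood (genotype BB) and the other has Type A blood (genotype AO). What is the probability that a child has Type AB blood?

Cross: BB × AO
Possible offspring genotypes: 2 AB, 2 BO
Blood type counts: 2 Type AB, 2 Type B
Probability of Type AB: 2/4 = 1/2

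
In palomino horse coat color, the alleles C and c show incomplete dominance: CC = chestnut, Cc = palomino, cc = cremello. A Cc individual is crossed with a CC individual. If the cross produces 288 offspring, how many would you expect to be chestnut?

Punnett square for Cc × CC:
Offspring genotypes: 2 CC, 2 Cc
Phenotype counts: 2 chestnut, 2 palomino
chestnut: 2 out of 4 → fraction 1/2
Expected count = 1/2 × 288 = 144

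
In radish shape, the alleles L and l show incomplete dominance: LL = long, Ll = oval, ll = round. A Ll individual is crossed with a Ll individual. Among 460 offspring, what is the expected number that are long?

Punnett square for Ll × Ll:
Offspring genotypes: 1 LL, 2 Ll, 1 ll
Phenotype counts: 1 long, 2 oval, 1 round
long: 1 out of 4 → fraction 1/4
Expected count = 1/4 × 460 = 115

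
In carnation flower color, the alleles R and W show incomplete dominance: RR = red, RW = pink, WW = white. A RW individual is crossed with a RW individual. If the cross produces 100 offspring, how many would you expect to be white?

Punnett square for RW × RW:
Offspring genotypes: 1 RR, 2 RW, 1 WW
Phenotype counts: 1 red, 2 pink, 1 white
white: 1 out of 4 → fraction 1/4
Expected count = 1/4 × 100 = 25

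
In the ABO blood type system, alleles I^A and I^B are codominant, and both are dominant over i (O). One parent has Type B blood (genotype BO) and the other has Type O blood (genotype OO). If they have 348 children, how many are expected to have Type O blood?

Cross: BO × OO
Possible offspring genotypes: 2 BO, 2 OO
Blood type counts: 2 Type B, 2 Type O
Probability of Type O: 2/4 = 1/2
Expected count = 1/2 × 348 = 174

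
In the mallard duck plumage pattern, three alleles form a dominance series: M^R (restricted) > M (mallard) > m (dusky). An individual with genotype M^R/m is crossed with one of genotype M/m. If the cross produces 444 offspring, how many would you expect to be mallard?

Cross: M^R/m × M/m
Allele dominance: M^R > M > m
Offspring genotypes: 1 M^R/M, 1 M^R/m, 1 M/m, 1 m/m
Phenotype counts: 2 restricted, 1 mallard, 1 dusky
mallard: 1 out of 4 → fraction 1/4
Expected count = 1/4 × 444 = 111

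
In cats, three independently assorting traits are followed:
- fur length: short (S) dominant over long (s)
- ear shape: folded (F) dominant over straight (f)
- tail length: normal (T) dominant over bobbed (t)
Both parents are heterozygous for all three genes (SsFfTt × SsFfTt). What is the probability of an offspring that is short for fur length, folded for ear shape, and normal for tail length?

Trihybrid cross: SsFfTt × SsFfTt
Each trait segregates independently with a 3:1 phenotypic ratio, so each gene contributes 3/4 (dominant) or 1/4 (recessive).
Target: short (fur length), folded (ear shape), normal (tail length)
Probability = product of independent per-trait probabilities
= 3/4 × 3/4 × 3/4 = 27/64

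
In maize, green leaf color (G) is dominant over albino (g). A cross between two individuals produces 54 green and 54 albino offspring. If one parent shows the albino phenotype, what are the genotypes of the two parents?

Observed offspring: 54 green, 54 albino
The observed ratio simplifies to 1:1. One parent shows albino, so its genotype must be gg. A 1:1 offspring split requires the other parent to be heterozygous (Gg).
Parent genotypes: gg × Gg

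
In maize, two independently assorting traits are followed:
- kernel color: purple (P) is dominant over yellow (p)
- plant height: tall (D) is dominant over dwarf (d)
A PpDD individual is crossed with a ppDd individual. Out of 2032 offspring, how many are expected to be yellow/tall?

Dihybrid cross PpDD × ppDd — consider each gene separately:
kernel color: Pp × pp → 2 Pp, 2 pp → 2 P_ : 2 pp (out of 4)
plant height: DD × Dd → 2 DD, 2 Dd → 4 D_ (out of 4)
Combine (counts out of 4 × 4 = 16): purple/tall (P_D_) = 2×4 = 8; yellow/tall (ppD_) = 2×4 = 8
Phenotype counts (out of 16): 8 purple/tall, 8 yellow/tall
yellow/tall: 8 out of 16 → fraction 1/2
Expected count = 1/2 × 2032 = 1016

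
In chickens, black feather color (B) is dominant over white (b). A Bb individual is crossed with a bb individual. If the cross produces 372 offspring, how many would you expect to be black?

Punnett square for Bb × bb:
Offspring genotypes: 2 Bb, 2 bb
black: 2, white: 2
black: 2 out of 4 → fraction 1/2
Expected count = 1/2 × 372 = 186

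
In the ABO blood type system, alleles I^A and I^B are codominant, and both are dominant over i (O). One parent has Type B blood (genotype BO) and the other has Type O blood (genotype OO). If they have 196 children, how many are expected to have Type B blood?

Cross: BO × OO
Possible offspring genotypes: 2 BO, 2 OO
Blood type counts: 2 Type B, 2 Type O
Probability of Type B: 2/4 = 1/2
Expected count = 1/2 × 196 = 98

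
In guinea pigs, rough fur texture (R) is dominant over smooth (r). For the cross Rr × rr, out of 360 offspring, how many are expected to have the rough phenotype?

Punnett square for Rr × rr:
Offspring genotypes: 2 Rr, 2 rr
Total offspring: 4
Count with target: 2
Probability: 2/4 = 1/2
Expected count = 1/2 × 360 = 180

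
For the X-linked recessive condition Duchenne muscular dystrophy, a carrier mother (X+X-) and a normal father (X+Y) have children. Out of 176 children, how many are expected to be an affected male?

Cross: X+X- × X+Y
Offspring: 1 X+X+, 1 X+Y, 1 X+X-, 1 X-Y
Probability of an affected male: 1/4
Expected count = 1/4 × 176 = 44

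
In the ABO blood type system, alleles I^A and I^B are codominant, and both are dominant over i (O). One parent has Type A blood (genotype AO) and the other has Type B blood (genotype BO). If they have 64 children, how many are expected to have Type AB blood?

Cross: AO × BO
Possible offspring genotypes: 1 AB, 1 AO, 1 BO, 1 OO
Blood type counts: 1 Type AB, 1 Type A, 1 Type B, 1 Type O
Probability of Type AB: 1/4
Expected count = 1/4 × 64 = 16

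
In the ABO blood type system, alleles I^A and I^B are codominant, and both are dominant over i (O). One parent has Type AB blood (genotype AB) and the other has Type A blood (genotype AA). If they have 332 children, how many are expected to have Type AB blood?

Cross: AB × AA
Possible offspring genotypes: 2 AA, 2 AB
Blood type counts: 2 Type A, 2 Type AB
Probability of Type AB: 2/4 = 1/2
Expected count = 1/2 × 332 = 166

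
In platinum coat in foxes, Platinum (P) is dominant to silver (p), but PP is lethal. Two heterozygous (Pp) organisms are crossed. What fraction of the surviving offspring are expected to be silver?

Cross: Pp × Pp
Punnett square offspring (before lethality): 1 PP, 2 Pp, 1 pp
The PP genotype is lethal (embryos die); surviving offspring: 2 Pp, 1 pp
silver: 1 out of 3
Probability: 1/3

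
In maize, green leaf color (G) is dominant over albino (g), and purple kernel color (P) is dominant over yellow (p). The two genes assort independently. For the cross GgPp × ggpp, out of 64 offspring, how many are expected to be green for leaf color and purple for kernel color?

Dihybrid cross GgPp × ggpp — consider each gene separately:
leaf color: Gg × gg → 2 Gg, 2 gg → 2 G_ : 2 gg (out of 4)
kernel color: Pp × pp → 2 Pp, 2 pp → 2 P_ : 2 pp (out of 4)
Looking for: green (G_) and purple (P_)
P(green) = 2/4, P(purple) = 2/4
P(both) = 2/4 × 2/4 = 4/16 = 1/4
Expected count = 1/4 × 64 = 16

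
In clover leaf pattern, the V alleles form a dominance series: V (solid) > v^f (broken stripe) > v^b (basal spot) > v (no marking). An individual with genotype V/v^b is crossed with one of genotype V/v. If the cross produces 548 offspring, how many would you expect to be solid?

Cross: V/v^b × V/v
Allele dominance: V > v^f > v^b > v
Offspring genotypes: 1 V/V, 1 V/v, 1 V/v^b, 1 v^b/v
Phenotype counts: 3 solid, 1 basal spot
solid: 3 out of 4 → fraction 3/4
Expected count = 3/4 × 548 = 411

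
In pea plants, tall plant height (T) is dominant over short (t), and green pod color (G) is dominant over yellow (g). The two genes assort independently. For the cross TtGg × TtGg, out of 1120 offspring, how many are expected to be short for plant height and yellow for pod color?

Dihybrid cross TtGg × TtGg — consider each gene separately:
plant height: Tt × Tt → 1 TT, 2 Tt, 1 tt → 3 T_ : 1 tt (out of 4)
pod color: Gg × Gg → 1 GG, 2 Gg, 1 gg → 3 G_ : 1 gg (out of 4)
Looking for: short (tt) and yellow (gg)
P(short) = 1/4, P(yellow) = 1/4
P(both) = 1/4 × 1/4 = 1/16
Expected count = 1/16 × 1120 = 70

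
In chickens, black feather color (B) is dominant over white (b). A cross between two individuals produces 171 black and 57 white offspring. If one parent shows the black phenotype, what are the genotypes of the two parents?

Observed offspring: 171 black, 57 white
The observed ratio simplifies to 3:1. White (bb) offspring appear, so each parent must contribute one b allele. The parent stated to show black carries B, so it is Bb. The other parent is then either Bb or bb: Bb × bb would give a 1:1 split, whereas Bb × Bb gives 3:1 — matching the data. So both parents are heterozygous (Bb × Bb).
Parent genotypes: Bb × Bb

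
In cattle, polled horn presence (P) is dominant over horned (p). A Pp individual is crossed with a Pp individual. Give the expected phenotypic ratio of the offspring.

Punnett square for Pp × Pp:
Offspring genotypes: 1 PP, 2 Pp, 1 pp
polled: 3, horned: 1
Ratio: 3:1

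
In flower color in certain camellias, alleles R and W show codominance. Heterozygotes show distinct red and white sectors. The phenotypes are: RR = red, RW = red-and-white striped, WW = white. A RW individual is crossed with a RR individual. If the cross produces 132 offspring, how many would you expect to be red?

Punnett square for RW × RR:
Offspring genotypes: 2 RR, 2 RW
Phenotype counts: 2 red, 2 red-and-white striped
red: 2 out of 4 → fraction 1/2
Expected count = 1/2 × 132 = 66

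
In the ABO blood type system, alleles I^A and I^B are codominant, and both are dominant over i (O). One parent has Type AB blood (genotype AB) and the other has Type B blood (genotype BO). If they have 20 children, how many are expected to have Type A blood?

Cross: AB × BO
Possible offspring genotypes: 1 AB, 1 AO, 1 BB, 1 BO
Blood type counts: 1 Type AB, 1 Type A, 2 Type B
Probability of Type A: 1/4
Expected count = 1/4 × 20 = 5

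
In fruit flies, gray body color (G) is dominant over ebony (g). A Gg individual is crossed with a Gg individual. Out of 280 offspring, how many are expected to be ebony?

Punnett square for Gg × Gg:
Offspring genotypes: 1 GG, 2 Gg, 1 gg
gray: 3, ebony: 1
ebony: 1 out of 4 → fraction 1/4
Expected count = 1/4 × 280 = 70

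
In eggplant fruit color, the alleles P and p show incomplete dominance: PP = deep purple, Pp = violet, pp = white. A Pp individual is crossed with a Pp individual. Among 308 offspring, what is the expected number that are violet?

Punnett square for Pp × Pp:
Offspring genotypes: 1 PP, 2 Pp, 1 pp
Phenotype counts: 1 deep purple, 2 violet, 1 white
violet: 2 out of 4 → fraction 1/2
Expected count = 1/2 × 308 = 154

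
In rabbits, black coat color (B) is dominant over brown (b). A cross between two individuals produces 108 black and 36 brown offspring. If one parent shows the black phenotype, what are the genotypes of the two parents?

Observed offspring: 108 black, 36 brown
The observed ratio simplifies to 3:1. Brown (bb) offspring appear, so each parent must contribute one b allele. The parent stated to show black carries B, so it is Bb. The other parent is then either Bb or bb: Bb × bb would give a 1:1 split, whereas Bb × Bb gives 3:1 — matching the data. So both parents are heterozygous (Bb × Bb).
Parent genotypes: Bb × Bb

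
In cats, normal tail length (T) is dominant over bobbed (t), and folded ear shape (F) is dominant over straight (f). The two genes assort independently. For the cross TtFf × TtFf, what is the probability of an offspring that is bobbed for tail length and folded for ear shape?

Dihybrid cross TtFf × TtFf — consider each gene separately:
tail length: Tt × Tt → 1 TT, 2 Tt, 1 tt → 3 T_ : 1 tt (out of 4)
ear shape: Ff × Ff → 1 FF, 2 Ff, 1 ff → 3 F_ : 1 ff (out of 4)
Looking for: bobbed (tt) and folded (F_)
P(bobbed) = 1/4, P(folded) = 3/4
P(both) = 1/4 × 3/4 = 3/16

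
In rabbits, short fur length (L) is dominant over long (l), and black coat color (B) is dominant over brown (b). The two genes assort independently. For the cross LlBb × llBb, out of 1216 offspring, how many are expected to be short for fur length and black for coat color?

Dihybrid cross LlBb × llBb — consider each gene separately:
fur length: Ll × ll → 2 Ll, 2 ll → 2 L_ : 2 ll (out of 4)
coat color: Bb × Bb → 1 BB, 2 Bb, 1 bb → 3 B_ : 1 bb (out of 4)
Looking for: short (L_) and black (B_)
P(short) = 2/4, P(black) = 3/4
P(both) = 2/4 × 3/4 = 6/16 = 3/8
Expected count = 3/8 × 1216 = 456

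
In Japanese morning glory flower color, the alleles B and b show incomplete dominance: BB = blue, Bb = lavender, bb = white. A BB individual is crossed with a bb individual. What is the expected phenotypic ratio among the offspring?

Punnett square for BB × bb:
Offspring genotypes: 4 Bb
Phenotype counts: 4 lavender
Ratio: all lavender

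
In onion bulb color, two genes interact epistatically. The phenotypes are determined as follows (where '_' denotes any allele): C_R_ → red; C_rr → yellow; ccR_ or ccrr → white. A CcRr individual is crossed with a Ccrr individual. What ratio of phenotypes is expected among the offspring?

Cross: CcRr × Ccrr — consider each gene separately:
C gene: Cc × Cc → 1 CC, 2 Cc, 1 cc → 3 C_ : 1 cc (out of 4)
R gene: Rr × rr → 2 Rr, 2 rr → 2 R_ : 2 rr (out of 4)
Genotype classes (out of 4 × 4 = 16): C_R_ = 3×2 = 6; C_rr = 3×2 = 6; ccR_ = 1×2 = 2; ccrr = 1×2 = 2
Apply the phenotype rules: C_R_ (6) → red; C_rr (6) → yellow; ccR_ (2) + ccrr (2) → white
Phenotype counts (out of 16): 6 red, 6 yellow, 4 white
Ratio: 3 red : 3 yellow : 2 white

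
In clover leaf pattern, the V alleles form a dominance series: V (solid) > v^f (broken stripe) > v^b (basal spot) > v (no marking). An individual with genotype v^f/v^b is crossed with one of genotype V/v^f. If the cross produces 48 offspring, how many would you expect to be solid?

Cross: v^f/v^b × V/v^f
Allele dominance: V > v^f > v^b > v
Offspring genotypes: 1 V/v^f, 1 v^f/v^f, 1 V/v^b, 1 v^f/v^b
Phenotype counts: 2 solid, 2 broken stripe
solid: 2 out of 4 → fraction 1/2
Expected count = 1/2 × 48 = 24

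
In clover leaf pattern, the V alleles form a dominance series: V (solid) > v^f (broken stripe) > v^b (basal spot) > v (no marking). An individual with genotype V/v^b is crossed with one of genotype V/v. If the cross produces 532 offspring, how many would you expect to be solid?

Cross: V/v^b × V/v
Allele dominance: V > v^f > v^b > v
Offspring genotypes: 1 V/V, 1 V/v, 1 V/v^b, 1 v^b/v
Phenotype counts: 3 solid, 1 basal spot
solid: 3 out of 4 → fraction 3/4
Expected count = 3/4 × 532 = 399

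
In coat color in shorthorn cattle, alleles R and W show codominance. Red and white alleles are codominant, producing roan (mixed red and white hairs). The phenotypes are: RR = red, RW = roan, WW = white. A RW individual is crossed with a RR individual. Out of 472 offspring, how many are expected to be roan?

Punnett square for RW × RR:
Offspring genotypes: 2 RR, 2 RW
Phenotype counts: 2 red, 2 roan
roan: 2 out of 4 → fraction 1/2
Expected count = 1/2 × 472 = 236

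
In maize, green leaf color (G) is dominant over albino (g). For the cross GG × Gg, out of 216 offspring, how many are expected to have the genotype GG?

Punnett square for GG × Gg:
Offspring genotypes: 2 GG, 2 Gg
Total offspring: 4
Count with target: 2
Probability: 2/4 = 1/2
Expected count = 1/2 × 216 = 108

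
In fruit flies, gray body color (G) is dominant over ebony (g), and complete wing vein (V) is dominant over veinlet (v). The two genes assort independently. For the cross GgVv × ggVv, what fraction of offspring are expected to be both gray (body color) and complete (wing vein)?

Dihybrid cross GgVv × ggVv — consider each gene separately:
body color: Gg × gg → 2 Gg, 2 gg → 2 G_ : 2 gg (out of 4)
wing vein: Vv × Vv → 1 VV, 2 Vv, 1 vv → 3 V_ : 1 vv (out of 4)
Looking for: gray (G_) and complete (V_)
P(gray) = 2/4, P(complete) = 3/4
P(both) = 2/4 × 3/4 = 6/16 = 3/8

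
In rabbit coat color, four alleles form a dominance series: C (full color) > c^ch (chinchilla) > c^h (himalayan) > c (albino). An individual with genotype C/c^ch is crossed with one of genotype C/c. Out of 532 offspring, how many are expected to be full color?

Cross: C/c^ch × C/c
Allele dominance: C > c^ch > c^h > c
Offspring genotypes: 1 C/C, 1 C/c, 1 C/c^ch, 1 c^ch/c
Phenotype counts: 3 full color, 1 chinchilla
full color: 3 out of 4 → fraction 3/4
Expected count = 3/4 × 532 = 399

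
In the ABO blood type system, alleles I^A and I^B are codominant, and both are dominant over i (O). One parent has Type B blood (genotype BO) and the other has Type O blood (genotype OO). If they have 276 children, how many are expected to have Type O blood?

Cross: BO × OO
Possible offspring genotypes: 2 BO, 2 OO
Blood type counts: 2 Type B, 2 Type O
Probability of Type O: 2/4 = 1/2
Expected count = 1/2 × 276 = 138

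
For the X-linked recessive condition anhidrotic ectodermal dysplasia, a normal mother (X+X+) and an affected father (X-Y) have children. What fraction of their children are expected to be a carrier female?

Cross: X+X+ × X-Y
Offspring: 2 X+X-, 2 X+Y
Probability of a carrier female: 2/4 = 1/2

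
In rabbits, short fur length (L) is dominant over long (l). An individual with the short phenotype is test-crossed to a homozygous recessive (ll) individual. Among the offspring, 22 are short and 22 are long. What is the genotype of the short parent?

Test cross: ? × ll
Offspring: 22 short, 22 long — approximately 1:1.
A 1:1 ratio in a test cross indicates the unknown parent is heterozygous (Ll).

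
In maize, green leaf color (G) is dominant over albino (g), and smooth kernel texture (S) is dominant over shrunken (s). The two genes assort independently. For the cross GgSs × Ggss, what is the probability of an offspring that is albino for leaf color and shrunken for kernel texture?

Dihybrid cross GgSs × Ggss — consider each gene separately:
leaf color: Gg × Gg → 1 GG, 2 Gg, 1 gg → 3 G_ : 1 gg (out of 4)
kernel texture: Ss × ss → 2 Ss, 2 ss → 2 S_ : 2 ss (out of 4)
Looking for: albino (gg) and shrunken (ss)
P(albino) = 1/4, P(shrunken) = 2/4
P(both) = 1/4 × 2/4 = 2/16 = 1/8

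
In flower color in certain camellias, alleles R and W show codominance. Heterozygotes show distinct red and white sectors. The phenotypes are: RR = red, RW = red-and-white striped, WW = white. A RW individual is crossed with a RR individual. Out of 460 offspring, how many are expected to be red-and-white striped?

Punnett square for RW × RR:
Offspring genotypes: 2 RR, 2 RW
Phenotype counts: 2 red, 2 red-and-white striped
red-and-white striped: 2 out of 4 → fraction 1/2
Expected count = 1/2 × 460 = 230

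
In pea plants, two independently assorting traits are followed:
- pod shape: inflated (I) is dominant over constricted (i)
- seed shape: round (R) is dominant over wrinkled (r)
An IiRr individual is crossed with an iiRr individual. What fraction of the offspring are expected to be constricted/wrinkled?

Dihybrid cross IiRr × iiRr — consider each gene separately:
pod shape: Ii × ii → 2 Ii, 2 ii → 2 I_ : 2 ii (out of 4)
seed shape: Rr × Rr → 1 RR, 2 Rr, 1 rr → 3 R_ : 1 rr (out of 4)
Combine (counts out of 4 × 4 = 16): inflated/round (I_R_) = 2×3 = 6; inflated/wrinkled (I_rr) = 2×1 = 2; constricted/round (iiR_) = 2×3 = 6; constricted/wrinkled (iirr) = 2×1 = 2
Phenotype counts (out of 16): 6 inflated/round, 2 inflated/wrinkled, 6 constricted/round, 2 constricted/wrinkled
constricted/wrinkled: 2 out of 16
Probability: 2/16 = 1/8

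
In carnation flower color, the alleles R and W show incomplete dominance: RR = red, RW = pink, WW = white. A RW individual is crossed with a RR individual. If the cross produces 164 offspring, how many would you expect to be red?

Punnett square for RW × RR:
Offspring genotypes: 2 RR, 2 RW
Phenotype counts: 2 red, 2 pink
red: 2 out of 4 → fraction 1/2
Expected count = 1/2 × 164 = 82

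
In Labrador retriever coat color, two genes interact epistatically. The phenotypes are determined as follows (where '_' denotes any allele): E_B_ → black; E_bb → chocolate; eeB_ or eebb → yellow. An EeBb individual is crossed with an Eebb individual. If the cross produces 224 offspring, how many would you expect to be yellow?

Cross: EeBb × Eebb — consider each gene separately:
E gene: Ee × Ee → 1 EE, 2 Ee, 1 ee → 3 E_ : 1 ee (out of 4)
B gene: Bb × bb → 2 Bb, 2 bb → 2 B_ : 2 bb (out of 4)
Genotype classes (out of 4 × 4 = 16): E_B_ = 3×2 = 6; E_bb = 3×2 = 6; eeB_ = 1×2 = 2; eebb = 1×2 = 2
Apply the phenotype rules: E_B_ (6) → black; E_bb (6) → chocolate; eeB_ (2) + eebb (2) → yellow
Phenotype counts (out of 16): 6 black, 6 chocolate, 4 yellow
yellow: 4 out of 16 → fraction 1/4
Expected count = 1/4 × 224 = 56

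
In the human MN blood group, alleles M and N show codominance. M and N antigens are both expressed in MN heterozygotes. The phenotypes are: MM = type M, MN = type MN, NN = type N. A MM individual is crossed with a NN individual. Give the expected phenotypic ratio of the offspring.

Punnett square for MM × NN:
Offspring genotypes: 4 MN
Phenotype counts: 4 type MN
Ratio: all type MN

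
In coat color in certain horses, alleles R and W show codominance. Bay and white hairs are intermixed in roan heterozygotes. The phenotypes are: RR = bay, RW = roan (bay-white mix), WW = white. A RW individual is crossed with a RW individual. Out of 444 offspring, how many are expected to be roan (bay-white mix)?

Punnett square for RW × RW:
Offspring genotypes: 1 RR, 2 RW, 1 WW
Phenotype counts: 1 bay, 2 roan (bay-white mix), 1 white
roan (bay-white mix): 2 out of 4 → fraction 1/2
Expected count = 1/2 × 444 = 222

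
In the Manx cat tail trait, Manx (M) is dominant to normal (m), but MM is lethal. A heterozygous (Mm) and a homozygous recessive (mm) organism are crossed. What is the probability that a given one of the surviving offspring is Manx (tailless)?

Cross: Mm × mm
Punnett square offspring (before lethality): 2 Mm, 2 mm
No MM offspring are produced in this cross.
Manx (tailless): 2 out of 4
Probability: 2/4 = 1/2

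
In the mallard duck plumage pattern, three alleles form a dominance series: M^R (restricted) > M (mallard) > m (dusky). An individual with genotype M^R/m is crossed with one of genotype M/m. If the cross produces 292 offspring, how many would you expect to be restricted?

Cross: M^R/m × M/m
Allele dominance: M^R > M > m
Offspring genotypes: 1 M^R/M, 1 M^R/m, 1 M/m, 1 m/m
Phenotype counts: 2 restricted, 1 mallard, 1 dusky
restricted: 2 out of 4 → fraction 1/2
Expected count = 1/2 × 292 = 146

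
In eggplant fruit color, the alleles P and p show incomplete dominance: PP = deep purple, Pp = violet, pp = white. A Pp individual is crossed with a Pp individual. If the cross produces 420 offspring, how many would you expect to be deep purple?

Punnett square for Pp × Pp:
Offspring genotypes: 1 PP, 2 Pp, 1 pp
Phenotype counts: 1 deep purple, 2 violet, 1 white
deep purple: 1 out of 4 → fraction 1/4
Expected count = 1/4 × 420 = 105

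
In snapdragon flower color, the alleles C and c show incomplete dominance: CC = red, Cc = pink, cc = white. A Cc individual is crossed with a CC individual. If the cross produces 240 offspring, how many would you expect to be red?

Punnett square for Cc × CC:
Offspring genotypes: 2 CC, 2 Cc
Phenotype counts: 2 red, 2 pink
red: 2 out of 4 → fraction 1/2
Expected count = 1/2 × 240 = 120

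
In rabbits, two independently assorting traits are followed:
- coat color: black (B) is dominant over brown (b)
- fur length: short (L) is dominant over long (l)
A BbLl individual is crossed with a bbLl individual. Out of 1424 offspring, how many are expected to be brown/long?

Dihybrid cross BbLl × bbLl — consider each gene separately:
coat color: Bb × bb → 2 Bb, 2 bb → 2 B_ : 2 bb (out of 4)
fur length: Ll × Ll → 1 LL, 2 Ll, 1 ll → 3 L_ : 1 ll (out of 4)
Combine (counts out of 4 × 4 = 16): black/short (B_L_) = 2×3 = 6; black/long (B_ll) = 2×1 = 2; brown/short (bbL_) = 2×3 = 6; brown/long (bbll) = 2×1 = 2
Phenotype counts (out of 16): 6 black/short, 2 black/long, 6 brown/short, 2 brown/long
brown/long: 2 out of 16 → fraction 1/8
Expected count = 1/8 × 1424 = 178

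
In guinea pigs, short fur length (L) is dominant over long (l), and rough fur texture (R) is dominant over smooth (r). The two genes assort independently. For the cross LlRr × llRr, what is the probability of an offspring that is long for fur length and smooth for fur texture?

Dihybrid cross LlRr × llRr — consider each gene separately:
fur length: Ll × ll → 2 Ll, 2 ll → 2 L_ : 2 ll (out of 4)
fur texture: Rr × Rr → 1 RR, 2 Rr, 1 rr → 3 R_ : 1 rr (out of 4)
Looking for: long (ll) and smooth (rr)
P(long) = 2/4, P(smooth) = 1/4
P(both) = 2/4 × 1/4 = 2/16 = 1/8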